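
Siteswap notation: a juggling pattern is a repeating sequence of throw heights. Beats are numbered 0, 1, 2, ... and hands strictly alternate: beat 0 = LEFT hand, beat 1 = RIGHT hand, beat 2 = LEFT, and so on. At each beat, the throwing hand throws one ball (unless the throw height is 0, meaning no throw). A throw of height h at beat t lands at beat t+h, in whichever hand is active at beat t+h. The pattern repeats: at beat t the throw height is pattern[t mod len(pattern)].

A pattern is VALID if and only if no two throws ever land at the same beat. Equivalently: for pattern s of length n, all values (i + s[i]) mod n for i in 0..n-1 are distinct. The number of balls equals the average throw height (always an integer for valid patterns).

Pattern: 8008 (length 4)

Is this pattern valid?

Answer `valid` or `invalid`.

i=0: (i + s[i]) mod n = (0 + 8) mod 4 = 0
i=1: (i + s[i]) mod n = (1 + 0) mod 4 = 1
i=2: (i + s[i]) mod n = (2 + 0) mod 4 = 2
i=3: (i + s[i]) mod n = (3 + 8) mod 4 = 3
Residues: [0, 1, 2, 3], distinct: True

Answer: valid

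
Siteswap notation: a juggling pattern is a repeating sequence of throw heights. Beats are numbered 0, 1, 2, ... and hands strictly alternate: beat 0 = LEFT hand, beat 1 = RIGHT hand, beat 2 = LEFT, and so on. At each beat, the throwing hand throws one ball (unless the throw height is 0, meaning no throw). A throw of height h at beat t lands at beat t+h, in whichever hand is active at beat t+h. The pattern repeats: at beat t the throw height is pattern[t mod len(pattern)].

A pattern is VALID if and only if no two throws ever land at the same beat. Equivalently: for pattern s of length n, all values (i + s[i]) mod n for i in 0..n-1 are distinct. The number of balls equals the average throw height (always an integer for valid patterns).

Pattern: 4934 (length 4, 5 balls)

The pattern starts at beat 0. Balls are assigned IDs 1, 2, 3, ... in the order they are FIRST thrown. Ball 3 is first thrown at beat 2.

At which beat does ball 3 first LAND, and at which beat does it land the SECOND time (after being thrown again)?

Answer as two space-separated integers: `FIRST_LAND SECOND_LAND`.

Answer: 5 14

Derivation:
Beat 0 (L): throw ball1 h=4 -> lands@4:L; in-air after throw: [b1@4:L]
Beat 1 (R): throw ball2 h=9 -> lands@10:L; in-air after throw: [b1@4:L b2@10:L]
Beat 2 (L): throw ball3 h=3 -> lands@5:R; in-air after throw: [b1@4:L b3@5:R b2@10:L]
Beat 3 (R): throw ball4 h=4 -> lands@7:R; in-air after throw: [b1@4:L b3@5:R b4@7:R b2@10:L]
Beat 4 (L): throw ball1 h=4 -> lands@8:L; in-air after throw: [b3@5:R b4@7:R b1@8:L b2@10:L]
Beat 5 (R): throw ball3 h=9 -> lands@14:L; in-air after throw: [b4@7:R b1@8:L b2@10:L b3@14:L]
Beat 6 (L): throw ball5 h=3 -> lands@9:R; in-air after throw: [b4@7:R b1@8:L b5@9:R b2@10:L b3@14:L]
Beat 7 (R): throw ball4 h=4 -> lands@11:R; in-air after throw: [b1@8:L b5@9:R b2@10:L b4@11:R b3@14:L]
Beat 8 (L): throw ball1 h=4 -> lands@12:L; in-air after throw: [b5@9:R b2@10:L b4@11:R b1@12:L b3@14:L]
Beat 9 (R): throw ball5 h=9 -> lands@18:L; in-air after throw: [b2@10:L b4@11:R b1@12:L b3@14:L b5@18:L]
Beat 10 (L): throw ball2 h=3 -> lands@13:R; in-air after throw: [b4@11:R b1@12:L b2@13:R b3@14:L b5@18:L]
Beat 11 (R): throw ball4 h=4 -> lands@15:R; in-air after throw: [b1@12:L b2@13:R b3@14:L b4@15:R b5@18:L]
Beat 12 (L): throw ball1 h=4 -> lands@16:L; in-air after throw: [b2@13:R b3@14:L b4@15:R b1@16:L b5@18:L]
Beat 13 (R): throw ball2 h=9 -> lands@22:L; in-air after throw: [b3@14:L b4@15:R b1@16:L b5@18:L b2@22:L]
Beat 14 (L): throw ball3 h=3 -> lands@17:R; in-air after throw: [b4@15:R b1@16:L b3@17:R b5@18:L b2@22:L]
Ball 3: thrown@2 h=3 -> first land @5; rethrown@5 h=9 -> second land @14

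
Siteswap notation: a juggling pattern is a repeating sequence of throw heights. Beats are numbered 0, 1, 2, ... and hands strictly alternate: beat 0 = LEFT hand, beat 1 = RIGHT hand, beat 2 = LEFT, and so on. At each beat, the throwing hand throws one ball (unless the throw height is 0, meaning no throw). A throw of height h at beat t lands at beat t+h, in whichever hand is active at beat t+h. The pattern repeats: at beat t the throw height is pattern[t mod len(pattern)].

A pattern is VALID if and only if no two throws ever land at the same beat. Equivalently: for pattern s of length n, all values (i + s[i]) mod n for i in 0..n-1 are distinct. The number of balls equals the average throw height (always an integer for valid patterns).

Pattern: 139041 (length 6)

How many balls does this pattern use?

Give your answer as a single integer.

Answer: 3

Derivation:
Pattern = [1, 3, 9, 0, 4, 1], length n = 6
  position 0: throw height = 1, running sum = 1
  position 1: throw height = 3, running sum = 4
  position 2: throw height = 9, running sum = 13
  position 3: throw height = 0, running sum = 13
  position 4: throw height = 4, running sum = 17
  position 5: throw height = 1, running sum = 18
Total sum = 18; balls = sum / n = 18 / 6 = 3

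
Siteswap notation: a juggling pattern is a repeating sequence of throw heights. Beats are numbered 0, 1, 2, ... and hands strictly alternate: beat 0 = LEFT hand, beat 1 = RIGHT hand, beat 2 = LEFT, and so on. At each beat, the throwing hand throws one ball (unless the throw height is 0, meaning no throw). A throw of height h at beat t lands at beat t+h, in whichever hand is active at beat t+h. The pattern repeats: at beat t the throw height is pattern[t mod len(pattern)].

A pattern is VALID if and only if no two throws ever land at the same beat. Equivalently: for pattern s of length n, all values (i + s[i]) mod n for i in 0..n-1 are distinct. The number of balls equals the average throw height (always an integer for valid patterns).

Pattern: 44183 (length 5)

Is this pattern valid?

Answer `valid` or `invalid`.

i=0: (i + s[i]) mod n = (0 + 4) mod 5 = 4
i=1: (i + s[i]) mod n = (1 + 4) mod 5 = 0
i=2: (i + s[i]) mod n = (2 + 1) mod 5 = 3
i=3: (i + s[i]) mod n = (3 + 8) mod 5 = 1
i=4: (i + s[i]) mod n = (4 + 3) mod 5 = 2
Residues: [4, 0, 3, 1, 2], distinct: True

Answer: valid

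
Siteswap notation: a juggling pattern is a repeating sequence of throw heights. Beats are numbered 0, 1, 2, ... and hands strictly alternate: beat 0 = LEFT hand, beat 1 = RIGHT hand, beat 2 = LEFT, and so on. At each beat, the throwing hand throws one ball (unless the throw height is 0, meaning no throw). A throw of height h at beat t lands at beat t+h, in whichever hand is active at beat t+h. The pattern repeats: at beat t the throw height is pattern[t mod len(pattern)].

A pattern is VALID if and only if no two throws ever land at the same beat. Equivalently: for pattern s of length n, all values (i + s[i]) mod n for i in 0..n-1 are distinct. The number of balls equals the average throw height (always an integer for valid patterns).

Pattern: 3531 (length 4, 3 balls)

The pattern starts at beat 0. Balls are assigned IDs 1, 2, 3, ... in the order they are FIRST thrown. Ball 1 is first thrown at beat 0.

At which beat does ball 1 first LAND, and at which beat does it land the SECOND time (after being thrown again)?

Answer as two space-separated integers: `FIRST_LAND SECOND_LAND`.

Answer: 3 4

Derivation:
Beat 0 (L): throw ball1 h=3 -> lands@3:R; in-air after throw: [b1@3:R]
Beat 1 (R): throw ball2 h=5 -> lands@6:L; in-air after throw: [b1@3:R b2@6:L]
Beat 2 (L): throw ball3 h=3 -> lands@5:R; in-air after throw: [b1@3:R b3@5:R b2@6:L]
Beat 3 (R): throw ball1 h=1 -> lands@4:L; in-air after throw: [b1@4:L b3@5:R b2@6:L]
Beat 4 (L): throw ball1 h=3 -> lands@7:R; in-air after throw: [b3@5:R b2@6:L b1@7:R]
Ball 1: thrown@0 h=3 -> first land @3; rethrown@3 h=1 -> second land @4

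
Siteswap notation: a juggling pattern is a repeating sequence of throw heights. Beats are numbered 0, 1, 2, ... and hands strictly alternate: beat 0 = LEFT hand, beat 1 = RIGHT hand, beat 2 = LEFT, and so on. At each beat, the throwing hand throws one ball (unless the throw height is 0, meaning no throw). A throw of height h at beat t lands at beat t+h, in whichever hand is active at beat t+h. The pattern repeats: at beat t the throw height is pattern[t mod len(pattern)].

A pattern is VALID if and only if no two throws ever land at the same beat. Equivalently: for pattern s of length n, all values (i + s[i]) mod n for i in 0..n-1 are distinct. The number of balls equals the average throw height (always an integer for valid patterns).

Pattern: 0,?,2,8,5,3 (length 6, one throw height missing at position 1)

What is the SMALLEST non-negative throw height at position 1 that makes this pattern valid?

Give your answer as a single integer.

i=0: (0 + 0) mod 6 = 0
i=1: s[i]=? (unknown)
i=2: (2 + 2) mod 6 = 4
i=3: (3 + 8) mod 6 = 5
i=4: (4 + 5) mod 6 = 3
i=5: (5 + 3) mod 6 = 2
Known residues: [0, 2, 3, 4, 5]; need a permutation of 0..5, so missing residue r = 1
Need (1 + s) mod 6 = 1; smallest s = (1 - 1) mod 6 = 0

Answer: 0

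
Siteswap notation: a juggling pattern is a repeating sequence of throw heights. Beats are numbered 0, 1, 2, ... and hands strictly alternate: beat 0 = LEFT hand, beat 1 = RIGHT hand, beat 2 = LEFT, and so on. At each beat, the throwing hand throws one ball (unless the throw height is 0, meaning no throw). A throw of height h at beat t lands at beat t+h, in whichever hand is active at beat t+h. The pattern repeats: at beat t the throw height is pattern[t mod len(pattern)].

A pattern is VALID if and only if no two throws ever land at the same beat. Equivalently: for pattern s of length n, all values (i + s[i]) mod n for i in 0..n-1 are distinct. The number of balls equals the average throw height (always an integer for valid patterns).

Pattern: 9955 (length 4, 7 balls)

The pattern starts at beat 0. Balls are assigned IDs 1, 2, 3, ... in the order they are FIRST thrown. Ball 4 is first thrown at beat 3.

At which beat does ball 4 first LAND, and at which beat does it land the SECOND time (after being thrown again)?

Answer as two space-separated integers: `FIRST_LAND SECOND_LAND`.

Answer: 8 17

Derivation:
Beat 0 (L): throw ball1 h=9 -> lands@9:R; in-air after throw: [b1@9:R]
Beat 1 (R): throw ball2 h=9 -> lands@10:L; in-air after throw: [b1@9:R b2@10:L]
Beat 2 (L): throw ball3 h=5 -> lands@7:R; in-air after throw: [b3@7:R b1@9:R b2@10:L]
Beat 3 (R): throw ball4 h=5 -> lands@8:L; in-air after throw: [b3@7:R b4@8:L b1@9:R b2@10:L]
Beat 4 (L): throw ball5 h=9 -> lands@13:R; in-air after throw: [b3@7:R b4@8:L b1@9:R b2@10:L b5@13:R]
Beat 5 (R): throw ball6 h=9 -> lands@14:L; in-air after throw: [b3@7:R b4@8:L b1@9:R b2@10:L b5@13:R b6@14:L]
Beat 6 (L): throw ball7 h=5 -> lands@11:R; in-air after throw: [b3@7:R b4@8:L b1@9:R b2@10:L b7@11:R b5@13:R b6@14:L]
Beat 7 (R): throw ball3 h=5 -> lands@12:L; in-air after throw: [b4@8:L b1@9:R b2@10:L b7@11:R b3@12:L b5@13:R b6@14:L]
Beat 8 (L): throw ball4 h=9 -> lands@17:R; in-air after throw: [b1@9:R b2@10:L b7@11:R b3@12:L b5@13:R b6@14:L b4@17:R]
Beat 9 (R): throw ball1 h=9 -> lands@18:L; in-air after throw: [b2@10:L b7@11:R b3@12:L b5@13:R b6@14:L b4@17:R b1@18:L]
Beat 10 (L): throw ball2 h=5 -> lands@15:R; in-air after throw: [b7@11:R b3@12:L b5@13:R b6@14:L b2@15:R b4@17:R b1@18:L]
Beat 11 (R): throw ball7 h=5 -> lands@16:L; in-air after throw: [b3@12:L b5@13:R b6@14:L b2@15:R b7@16:L b4@17:R b1@18:L]
Beat 12 (L): throw ball3 h=9 -> lands@21:R; in-air after throw: [b5@13:R b6@14:L b2@15:R b7@16:L b4@17:R b1@18:L b3@21:R]
Beat 13 (R): throw ball5 h=9 -> lands@22:L; in-air after throw: [b6@14:L b2@15:R b7@16:L b4@17:R b1@18:L b3@21:R b5@22:L]
Beat 14 (L): throw ball6 h=5 -> lands@19:R; in-air after throw: [b2@15:R b7@16:L b4@17:R b1@18:L b6@19:R b3@21:R b5@22:L]
Beat 15 (R): throw ball2 h=5 -> lands@20:L; in-air after throw: [b7@16:L b4@17:R b1@18:L b6@19:R b2@20:L b3@21:R b5@22:L]
Beat 16 (L): throw ball7 h=9 -> lands@25:R; in-air after throw: [b4@17:R b1@18:L b6@19:R b2@20:L b3@21:R b5@22:L b7@25:R]
Beat 17 (R): throw ball4 h=9 -> lands@26:L; in-air after throw: [b1@18:L b6@19:R b2@20:L b3@21:R b5@22:L b7@25:R b4@26:L]
Ball 4: thrown@3 h=5 -> first land @8; rethrown@8 h=9 -> second land @17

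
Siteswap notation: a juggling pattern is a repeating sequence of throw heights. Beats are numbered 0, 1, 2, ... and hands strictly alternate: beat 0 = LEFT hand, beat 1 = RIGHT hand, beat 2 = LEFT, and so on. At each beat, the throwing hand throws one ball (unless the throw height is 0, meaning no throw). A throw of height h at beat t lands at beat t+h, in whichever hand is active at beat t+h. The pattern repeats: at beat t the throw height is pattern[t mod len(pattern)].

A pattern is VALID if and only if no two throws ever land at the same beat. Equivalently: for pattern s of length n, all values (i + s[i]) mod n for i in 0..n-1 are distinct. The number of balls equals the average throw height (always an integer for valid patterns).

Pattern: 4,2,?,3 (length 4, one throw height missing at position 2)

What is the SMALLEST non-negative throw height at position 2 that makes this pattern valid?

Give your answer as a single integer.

Answer: 3

Derivation:
i=0: (0 + 4) mod 4 = 0
i=1: (1 + 2) mod 4 = 3
i=2: s[i]=? (unknown)
i=3: (3 + 3) mod 4 = 2
Known residues: [0, 2, 3]; need a permutation of 0..3, so missing residue r = 1
Need (2 + s) mod 4 = 1; smallest s = (1 - 2) mod 4 = 3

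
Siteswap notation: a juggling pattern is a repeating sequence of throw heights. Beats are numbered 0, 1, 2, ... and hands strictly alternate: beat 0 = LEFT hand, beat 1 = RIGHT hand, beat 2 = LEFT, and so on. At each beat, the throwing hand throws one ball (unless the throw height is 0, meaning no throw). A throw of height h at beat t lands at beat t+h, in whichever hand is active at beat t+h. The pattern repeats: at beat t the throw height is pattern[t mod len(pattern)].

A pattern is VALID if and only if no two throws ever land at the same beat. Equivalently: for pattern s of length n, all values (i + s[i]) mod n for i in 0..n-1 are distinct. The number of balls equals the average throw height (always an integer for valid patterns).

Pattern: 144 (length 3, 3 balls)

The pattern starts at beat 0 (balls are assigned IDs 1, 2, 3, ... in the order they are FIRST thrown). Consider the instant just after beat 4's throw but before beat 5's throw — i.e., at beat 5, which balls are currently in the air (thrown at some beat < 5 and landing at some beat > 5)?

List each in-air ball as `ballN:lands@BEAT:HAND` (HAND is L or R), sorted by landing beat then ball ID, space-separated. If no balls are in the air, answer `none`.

Answer: ball2:lands@6:L ball3:lands@8:L

Derivation:
Beat 0 (L): throw ball1 h=1 -> lands@1:R; in-air after throw: [b1@1:R]
Beat 1 (R): throw ball1 h=4 -> lands@5:R; in-air after throw: [b1@5:R]
Beat 2 (L): throw ball2 h=4 -> lands@6:L; in-air after throw: [b1@5:R b2@6:L]
Beat 3 (R): throw ball3 h=1 -> lands@4:L; in-air after throw: [b3@4:L b1@5:R b2@6:L]
Beat 4 (L): throw ball3 h=4 -> lands@8:L; in-air after throw: [b1@5:R b2@6:L b3@8:L]
Beat 5 (R): throw ball1 h=4 -> lands@9:R; in-air after throw: [b2@6:L b3@8:L b1@9:R]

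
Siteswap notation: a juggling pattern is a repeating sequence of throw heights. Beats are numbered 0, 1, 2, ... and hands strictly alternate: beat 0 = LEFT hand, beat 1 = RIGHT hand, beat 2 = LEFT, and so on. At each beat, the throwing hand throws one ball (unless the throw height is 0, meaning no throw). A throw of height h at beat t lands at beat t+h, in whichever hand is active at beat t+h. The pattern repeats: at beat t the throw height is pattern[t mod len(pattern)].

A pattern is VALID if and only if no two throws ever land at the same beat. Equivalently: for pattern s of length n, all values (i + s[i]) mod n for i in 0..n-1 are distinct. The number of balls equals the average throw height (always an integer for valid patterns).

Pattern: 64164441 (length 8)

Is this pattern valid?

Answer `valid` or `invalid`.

i=0: (i + s[i]) mod n = (0 + 6) mod 8 = 6
i=1: (i + s[i]) mod n = (1 + 4) mod 8 = 5
i=2: (i + s[i]) mod n = (2 + 1) mod 8 = 3
i=3: (i + s[i]) mod n = (3 + 6) mod 8 = 1
i=4: (i + s[i]) mod n = (4 + 4) mod 8 = 0
i=5: (i + s[i]) mod n = (5 + 4) mod 8 = 1
i=6: (i + s[i]) mod n = (6 + 4) mod 8 = 2
i=7: (i + s[i]) mod n = (7 + 1) mod 8 = 0
Residues: [6, 5, 3, 1, 0, 1, 2, 0], distinct: False

Answer: invalid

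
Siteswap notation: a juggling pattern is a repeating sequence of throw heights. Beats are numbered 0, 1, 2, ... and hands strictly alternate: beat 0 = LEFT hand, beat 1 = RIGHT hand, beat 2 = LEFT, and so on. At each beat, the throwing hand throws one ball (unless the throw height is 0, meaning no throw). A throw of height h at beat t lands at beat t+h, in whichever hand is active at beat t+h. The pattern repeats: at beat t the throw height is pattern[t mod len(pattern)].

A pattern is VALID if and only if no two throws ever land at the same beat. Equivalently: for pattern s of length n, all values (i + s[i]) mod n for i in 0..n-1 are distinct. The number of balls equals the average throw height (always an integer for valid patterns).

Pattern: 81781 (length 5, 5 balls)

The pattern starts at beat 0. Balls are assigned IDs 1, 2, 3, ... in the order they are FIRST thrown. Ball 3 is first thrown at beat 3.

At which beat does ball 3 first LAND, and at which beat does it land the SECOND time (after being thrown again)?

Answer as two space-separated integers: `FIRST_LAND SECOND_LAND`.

Beat 0 (L): throw ball1 h=8 -> lands@8:L; in-air after throw: [b1@8:L]
Beat 1 (R): throw ball2 h=1 -> lands@2:L; in-air after throw: [b2@2:L b1@8:L]
Beat 2 (L): throw ball2 h=7 -> lands@9:R; in-air after throw: [b1@8:L b2@9:R]
Beat 3 (R): throw ball3 h=8 -> lands@11:R; in-air after throw: [b1@8:L b2@9:R b3@11:R]
Beat 4 (L): throw ball4 h=1 -> lands@5:R; in-air after throw: [b4@5:R b1@8:L b2@9:R b3@11:R]
Beat 5 (R): throw ball4 h=8 -> lands@13:R; in-air after throw: [b1@8:L b2@9:R b3@11:R b4@13:R]
Beat 6 (L): throw ball5 h=1 -> lands@7:R; in-air after throw: [b5@7:R b1@8:L b2@9:R b3@11:R b4@13:R]
Beat 7 (R): throw ball5 h=7 -> lands@14:L; in-air after throw: [b1@8:L b2@9:R b3@11:R b4@13:R b5@14:L]
Beat 8 (L): throw ball1 h=8 -> lands@16:L; in-air after throw: [b2@9:R b3@11:R b4@13:R b5@14:L b1@16:L]
Beat 9 (R): throw ball2 h=1 -> lands@10:L; in-air after throw: [b2@10:L b3@11:R b4@13:R b5@14:L b1@16:L]
Beat 10 (L): throw ball2 h=8 -> lands@18:L; in-air after throw: [b3@11:R b4@13:R b5@14:L b1@16:L b2@18:L]
Beat 11 (R): throw ball3 h=1 -> lands@12:L; in-air after throw: [b3@12:L b4@13:R b5@14:L b1@16:L b2@18:L]
Beat 12 (L): throw ball3 h=7 -> lands@19:R; in-air after throw: [b4@13:R b5@14:L b1@16:L b2@18:L b3@19:R]
Ball 3: thrown@3 h=8 -> first land @11; rethrown@11 h=1 -> second land @12

Answer: 11 12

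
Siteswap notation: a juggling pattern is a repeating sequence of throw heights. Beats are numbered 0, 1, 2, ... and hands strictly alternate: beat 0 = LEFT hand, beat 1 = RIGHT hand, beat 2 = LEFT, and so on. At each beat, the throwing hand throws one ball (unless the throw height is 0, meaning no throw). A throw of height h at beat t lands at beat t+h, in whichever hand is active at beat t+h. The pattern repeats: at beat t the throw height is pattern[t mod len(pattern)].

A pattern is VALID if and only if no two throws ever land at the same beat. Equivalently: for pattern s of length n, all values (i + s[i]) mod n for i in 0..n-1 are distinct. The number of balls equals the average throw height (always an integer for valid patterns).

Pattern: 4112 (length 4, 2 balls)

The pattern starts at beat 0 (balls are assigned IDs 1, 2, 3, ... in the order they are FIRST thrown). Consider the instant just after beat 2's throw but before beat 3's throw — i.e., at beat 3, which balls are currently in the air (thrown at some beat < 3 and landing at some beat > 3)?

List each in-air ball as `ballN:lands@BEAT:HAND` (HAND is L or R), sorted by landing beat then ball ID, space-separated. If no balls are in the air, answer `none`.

Answer: ball1:lands@4:L

Derivation:
Beat 0 (L): throw ball1 h=4 -> lands@4:L; in-air after throw: [b1@4:L]
Beat 1 (R): throw ball2 h=1 -> lands@2:L; in-air after throw: [b2@2:L b1@4:L]
Beat 2 (L): throw ball2 h=1 -> lands@3:R; in-air after throw: [b2@3:R b1@4:L]
Beat 3 (R): throw ball2 h=2 -> lands@5:R; in-air after throw: [b1@4:L b2@5:R]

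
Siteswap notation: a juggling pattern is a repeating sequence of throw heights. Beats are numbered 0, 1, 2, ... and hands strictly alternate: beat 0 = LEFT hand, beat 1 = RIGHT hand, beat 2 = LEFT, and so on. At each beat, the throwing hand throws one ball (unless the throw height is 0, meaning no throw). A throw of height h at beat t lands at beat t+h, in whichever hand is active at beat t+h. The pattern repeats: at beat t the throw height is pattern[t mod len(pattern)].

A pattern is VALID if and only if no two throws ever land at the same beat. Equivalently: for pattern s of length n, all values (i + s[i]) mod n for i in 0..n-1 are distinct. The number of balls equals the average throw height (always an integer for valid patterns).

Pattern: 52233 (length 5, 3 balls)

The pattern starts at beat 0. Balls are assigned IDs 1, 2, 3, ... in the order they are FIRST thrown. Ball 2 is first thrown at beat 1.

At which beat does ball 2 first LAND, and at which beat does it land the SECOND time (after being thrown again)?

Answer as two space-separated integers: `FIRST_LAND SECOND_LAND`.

Beat 0 (L): throw ball1 h=5 -> lands@5:R; in-air after throw: [b1@5:R]
Beat 1 (R): throw ball2 h=2 -> lands@3:R; in-air after throw: [b2@3:R b1@5:R]
Beat 2 (L): throw ball3 h=2 -> lands@4:L; in-air after throw: [b2@3:R b3@4:L b1@5:R]
Beat 3 (R): throw ball2 h=3 -> lands@6:L; in-air after throw: [b3@4:L b1@5:R b2@6:L]
Beat 4 (L): throw ball3 h=3 -> lands@7:R; in-air after throw: [b1@5:R b2@6:L b3@7:R]
Beat 5 (R): throw ball1 h=5 -> lands@10:L; in-air after throw: [b2@6:L b3@7:R b1@10:L]
Beat 6 (L): throw ball2 h=2 -> lands@8:L; in-air after throw: [b3@7:R b2@8:L b1@10:L]
Ball 2: thrown@1 h=2 -> first land @3; rethrown@3 h=3 -> second land @6

Answer: 3 6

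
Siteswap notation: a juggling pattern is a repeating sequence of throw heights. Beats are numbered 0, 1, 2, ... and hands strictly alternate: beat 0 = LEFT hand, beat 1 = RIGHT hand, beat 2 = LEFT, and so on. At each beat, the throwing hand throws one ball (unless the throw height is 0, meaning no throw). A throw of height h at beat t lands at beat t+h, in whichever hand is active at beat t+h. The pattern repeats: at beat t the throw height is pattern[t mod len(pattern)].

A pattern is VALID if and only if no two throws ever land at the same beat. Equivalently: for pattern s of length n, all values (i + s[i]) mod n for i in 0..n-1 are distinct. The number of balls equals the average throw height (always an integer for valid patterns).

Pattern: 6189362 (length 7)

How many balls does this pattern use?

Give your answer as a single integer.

Answer: 5

Derivation:
Pattern = [6, 1, 8, 9, 3, 6, 2], length n = 7
  position 0: throw height = 6, running sum = 6
  position 1: throw height = 1, running sum = 7
  position 2: throw height = 8, running sum = 15
  position 3: throw height = 9, running sum = 24
  position 4: throw height = 3, running sum = 27
  position 5: throw height = 6, running sum = 33
  position 6: throw height = 2, running sum = 35
Total sum = 35; balls = sum / n = 35 / 7 = 5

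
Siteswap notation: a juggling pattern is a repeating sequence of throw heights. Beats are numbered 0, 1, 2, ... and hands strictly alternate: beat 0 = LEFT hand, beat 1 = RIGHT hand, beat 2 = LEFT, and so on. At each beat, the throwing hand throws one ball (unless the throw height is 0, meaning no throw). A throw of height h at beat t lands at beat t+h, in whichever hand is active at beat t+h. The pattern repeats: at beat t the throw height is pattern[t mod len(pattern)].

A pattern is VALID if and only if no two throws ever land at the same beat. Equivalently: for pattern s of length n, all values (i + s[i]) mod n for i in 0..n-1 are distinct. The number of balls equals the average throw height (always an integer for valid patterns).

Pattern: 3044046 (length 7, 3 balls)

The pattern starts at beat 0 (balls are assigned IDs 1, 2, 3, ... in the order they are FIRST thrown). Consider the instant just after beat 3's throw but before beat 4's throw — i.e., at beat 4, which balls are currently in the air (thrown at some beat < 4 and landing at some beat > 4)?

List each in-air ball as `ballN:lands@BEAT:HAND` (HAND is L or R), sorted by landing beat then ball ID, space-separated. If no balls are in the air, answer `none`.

Beat 0 (L): throw ball1 h=3 -> lands@3:R; in-air after throw: [b1@3:R]
Beat 2 (L): throw ball2 h=4 -> lands@6:L; in-air after throw: [b1@3:R b2@6:L]
Beat 3 (R): throw ball1 h=4 -> lands@7:R; in-air after throw: [b2@6:L b1@7:R]

Answer: ball2:lands@6:L ball1:lands@7:R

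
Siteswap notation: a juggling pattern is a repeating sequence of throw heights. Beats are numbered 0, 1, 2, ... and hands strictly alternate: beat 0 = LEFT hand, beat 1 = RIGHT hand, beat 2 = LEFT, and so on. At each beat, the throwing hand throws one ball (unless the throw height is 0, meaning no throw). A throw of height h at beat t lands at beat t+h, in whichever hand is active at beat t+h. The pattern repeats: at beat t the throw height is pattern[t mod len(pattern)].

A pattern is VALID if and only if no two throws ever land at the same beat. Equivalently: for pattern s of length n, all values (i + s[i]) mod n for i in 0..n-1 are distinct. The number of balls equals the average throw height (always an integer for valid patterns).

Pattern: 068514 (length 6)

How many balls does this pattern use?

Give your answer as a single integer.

Answer: 4

Derivation:
Pattern = [0, 6, 8, 5, 1, 4], length n = 6
  position 0: throw height = 0, running sum = 0
  position 1: throw height = 6, running sum = 6
  position 2: throw height = 8, running sum = 14
  position 3: throw height = 5, running sum = 19
  position 4: throw height = 1, running sum = 20
  position 5: throw height = 4, running sum = 24
Total sum = 24; balls = sum / n = 24 / 6 = 4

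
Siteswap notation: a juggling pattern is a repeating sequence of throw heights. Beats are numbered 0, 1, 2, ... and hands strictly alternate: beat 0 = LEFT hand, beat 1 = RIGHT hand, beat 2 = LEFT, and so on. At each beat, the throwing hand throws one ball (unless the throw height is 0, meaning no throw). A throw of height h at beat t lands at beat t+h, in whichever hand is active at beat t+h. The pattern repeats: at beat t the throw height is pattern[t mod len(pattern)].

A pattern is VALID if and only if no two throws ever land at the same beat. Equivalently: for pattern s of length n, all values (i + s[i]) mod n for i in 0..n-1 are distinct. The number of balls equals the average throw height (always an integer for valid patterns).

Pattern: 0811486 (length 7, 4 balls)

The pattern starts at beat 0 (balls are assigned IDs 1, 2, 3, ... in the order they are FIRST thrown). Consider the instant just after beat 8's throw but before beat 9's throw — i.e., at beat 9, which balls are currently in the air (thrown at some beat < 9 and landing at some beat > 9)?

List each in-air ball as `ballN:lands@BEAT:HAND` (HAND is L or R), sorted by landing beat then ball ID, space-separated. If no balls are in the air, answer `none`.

Answer: ball4:lands@12:L ball3:lands@13:R ball2:lands@16:L

Derivation:
Beat 1 (R): throw ball1 h=8 -> lands@9:R; in-air after throw: [b1@9:R]
Beat 2 (L): throw ball2 h=1 -> lands@3:R; in-air after throw: [b2@3:R b1@9:R]
Beat 3 (R): throw ball2 h=1 -> lands@4:L; in-air after throw: [b2@4:L b1@9:R]
Beat 4 (L): throw ball2 h=4 -> lands@8:L; in-air after throw: [b2@8:L b1@9:R]
Beat 5 (R): throw ball3 h=8 -> lands@13:R; in-air after throw: [b2@8:L b1@9:R b3@13:R]
Beat 6 (L): throw ball4 h=6 -> lands@12:L; in-air after throw: [b2@8:L b1@9:R b4@12:L b3@13:R]
Beat 8 (L): throw ball2 h=8 -> lands@16:L; in-air after throw: [b1@9:R b4@12:L b3@13:R b2@16:L]
Beat 9 (R): throw ball1 h=1 -> lands@10:L; in-air after throw: [b1@10:L b4@12:L b3@13:R b2@16:L]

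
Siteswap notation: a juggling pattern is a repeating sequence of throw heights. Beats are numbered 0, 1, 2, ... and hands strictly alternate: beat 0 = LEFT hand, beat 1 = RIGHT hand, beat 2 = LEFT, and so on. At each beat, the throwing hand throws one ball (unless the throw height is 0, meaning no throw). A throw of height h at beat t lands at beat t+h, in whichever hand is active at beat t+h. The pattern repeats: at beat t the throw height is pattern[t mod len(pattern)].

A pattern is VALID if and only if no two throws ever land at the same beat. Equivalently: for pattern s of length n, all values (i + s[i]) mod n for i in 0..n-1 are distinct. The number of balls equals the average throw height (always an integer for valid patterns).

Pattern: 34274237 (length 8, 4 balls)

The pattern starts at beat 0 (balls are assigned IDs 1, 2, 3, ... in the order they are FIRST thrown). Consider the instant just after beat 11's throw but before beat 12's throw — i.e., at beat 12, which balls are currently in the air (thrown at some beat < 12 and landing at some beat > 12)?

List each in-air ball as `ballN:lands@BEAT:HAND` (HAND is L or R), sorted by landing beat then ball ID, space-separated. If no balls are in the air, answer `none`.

Beat 0 (L): throw ball1 h=3 -> lands@3:R; in-air after throw: [b1@3:R]
Beat 1 (R): throw ball2 h=4 -> lands@5:R; in-air after throw: [b1@3:R b2@5:R]
Beat 2 (L): throw ball3 h=2 -> lands@4:L; in-air after throw: [b1@3:R b3@4:L b2@5:R]
Beat 3 (R): throw ball1 h=7 -> lands@10:L; in-air after throw: [b3@4:L b2@5:R b1@10:L]
Beat 4 (L): throw ball3 h=4 -> lands@8:L; in-air after throw: [b2@5:R b3@8:L b1@10:L]
Beat 5 (R): throw ball2 h=2 -> lands@7:R; in-air after throw: [b2@7:R b3@8:L b1@10:L]
Beat 6 (L): throw ball4 h=3 -> lands@9:R; in-air after throw: [b2@7:R b3@8:L b4@9:R b1@10:L]
Beat 7 (R): throw ball2 h=7 -> lands@14:L; in-air after throw: [b3@8:L b4@9:R b1@10:L b2@14:L]
Beat 8 (L): throw ball3 h=3 -> lands@11:R; in-air after throw: [b4@9:R b1@10:L b3@11:R b2@14:L]
Beat 9 (R): throw ball4 h=4 -> lands@13:R; in-air after throw: [b1@10:L b3@11:R b4@13:R b2@14:L]
Beat 10 (L): throw ball1 h=2 -> lands@12:L; in-air after throw: [b3@11:R b1@12:L b4@13:R b2@14:L]
Beat 11 (R): throw ball3 h=7 -> lands@18:L; in-air after throw: [b1@12:L b4@13:R b2@14:L b3@18:L]
Beat 12 (L): throw ball1 h=4 -> lands@16:L; in-air after throw: [b4@13:R b2@14:L b1@16:L b3@18:L]

Answer: ball4:lands@13:R ball2:lands@14:L ball3:lands@18:L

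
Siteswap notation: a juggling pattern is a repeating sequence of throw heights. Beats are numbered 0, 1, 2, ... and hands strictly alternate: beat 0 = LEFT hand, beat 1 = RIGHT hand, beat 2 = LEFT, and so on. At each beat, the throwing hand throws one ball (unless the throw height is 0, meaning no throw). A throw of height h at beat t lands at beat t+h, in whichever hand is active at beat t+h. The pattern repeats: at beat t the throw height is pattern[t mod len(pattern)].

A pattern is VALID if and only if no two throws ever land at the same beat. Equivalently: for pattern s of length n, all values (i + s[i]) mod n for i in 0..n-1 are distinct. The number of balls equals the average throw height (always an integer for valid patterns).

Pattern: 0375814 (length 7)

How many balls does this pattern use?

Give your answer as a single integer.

Answer: 4

Derivation:
Pattern = [0, 3, 7, 5, 8, 1, 4], length n = 7
  position 0: throw height = 0, running sum = 0
  position 1: throw height = 3, running sum = 3
  position 2: throw height = 7, running sum = 10
  position 3: throw height = 5, running sum = 15
  position 4: throw height = 8, running sum = 23
  position 5: throw height = 1, running sum = 24
  position 6: throw height = 4, running sum = 28
Total sum = 28; balls = sum / n = 28 / 7 = 4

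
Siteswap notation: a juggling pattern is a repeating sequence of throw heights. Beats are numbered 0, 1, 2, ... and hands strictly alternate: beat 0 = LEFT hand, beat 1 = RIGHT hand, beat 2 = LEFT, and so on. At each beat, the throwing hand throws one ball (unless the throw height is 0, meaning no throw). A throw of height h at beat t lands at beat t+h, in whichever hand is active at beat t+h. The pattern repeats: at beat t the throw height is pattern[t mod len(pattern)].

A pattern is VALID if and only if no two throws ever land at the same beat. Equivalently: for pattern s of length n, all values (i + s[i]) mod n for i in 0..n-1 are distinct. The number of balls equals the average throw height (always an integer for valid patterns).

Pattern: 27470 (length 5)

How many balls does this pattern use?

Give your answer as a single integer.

Answer: 4

Derivation:
Pattern = [2, 7, 4, 7, 0], length n = 5
  position 0: throw height = 2, running sum = 2
  position 1: throw height = 7, running sum = 9
  position 2: throw height = 4, running sum = 13
  position 3: throw height = 7, running sum = 20
  position 4: throw height = 0, running sum = 20
Total sum = 20; balls = sum / n = 20 / 5 = 4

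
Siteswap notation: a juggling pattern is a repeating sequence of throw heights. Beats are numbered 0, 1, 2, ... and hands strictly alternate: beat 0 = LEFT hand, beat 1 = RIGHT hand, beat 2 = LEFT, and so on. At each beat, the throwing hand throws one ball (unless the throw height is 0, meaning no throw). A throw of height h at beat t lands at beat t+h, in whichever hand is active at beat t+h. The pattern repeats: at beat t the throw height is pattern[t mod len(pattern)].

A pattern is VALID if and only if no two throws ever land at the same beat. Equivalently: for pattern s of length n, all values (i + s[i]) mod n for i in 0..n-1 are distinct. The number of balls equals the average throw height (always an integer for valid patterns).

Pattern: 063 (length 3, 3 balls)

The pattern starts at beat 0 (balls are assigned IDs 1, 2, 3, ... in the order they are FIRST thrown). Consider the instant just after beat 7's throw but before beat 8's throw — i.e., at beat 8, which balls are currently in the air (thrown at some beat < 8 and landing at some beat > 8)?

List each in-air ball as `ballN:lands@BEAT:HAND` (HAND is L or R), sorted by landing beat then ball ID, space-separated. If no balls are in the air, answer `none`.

Beat 1 (R): throw ball1 h=6 -> lands@7:R; in-air after throw: [b1@7:R]
Beat 2 (L): throw ball2 h=3 -> lands@5:R; in-air after throw: [b2@5:R b1@7:R]
Beat 4 (L): throw ball3 h=6 -> lands@10:L; in-air after throw: [b2@5:R b1@7:R b3@10:L]
Beat 5 (R): throw ball2 h=3 -> lands@8:L; in-air after throw: [b1@7:R b2@8:L b3@10:L]
Beat 7 (R): throw ball1 h=6 -> lands@13:R; in-air after throw: [b2@8:L b3@10:L b1@13:R]
Beat 8 (L): throw ball2 h=3 -> lands@11:R; in-air after throw: [b3@10:L b2@11:R b1@13:R]

Answer: ball3:lands@10:L ball1:lands@13:R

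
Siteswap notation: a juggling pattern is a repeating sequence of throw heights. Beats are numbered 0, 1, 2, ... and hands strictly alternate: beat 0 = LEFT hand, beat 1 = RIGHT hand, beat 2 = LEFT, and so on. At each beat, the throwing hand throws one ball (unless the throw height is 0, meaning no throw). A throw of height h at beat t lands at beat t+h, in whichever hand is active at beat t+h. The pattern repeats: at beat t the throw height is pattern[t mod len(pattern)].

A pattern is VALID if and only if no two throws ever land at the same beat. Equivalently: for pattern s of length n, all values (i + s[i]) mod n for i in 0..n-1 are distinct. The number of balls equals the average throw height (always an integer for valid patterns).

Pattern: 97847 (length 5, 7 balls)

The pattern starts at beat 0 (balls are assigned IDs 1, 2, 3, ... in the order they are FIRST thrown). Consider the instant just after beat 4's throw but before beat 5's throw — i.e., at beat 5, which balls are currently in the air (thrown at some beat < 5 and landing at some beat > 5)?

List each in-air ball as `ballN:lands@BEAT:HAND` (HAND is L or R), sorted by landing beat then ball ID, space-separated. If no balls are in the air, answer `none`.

Answer: ball4:lands@7:R ball2:lands@8:L ball1:lands@9:R ball3:lands@10:L ball5:lands@11:R

Derivation:
Beat 0 (L): throw ball1 h=9 -> lands@9:R; in-air after throw: [b1@9:R]
Beat 1 (R): throw ball2 h=7 -> lands@8:L; in-air after throw: [b2@8:L b1@9:R]
Beat 2 (L): throw ball3 h=8 -> lands@10:L; in-air after throw: [b2@8:L b1@9:R b3@10:L]
Beat 3 (R): throw ball4 h=4 -> lands@7:R; in-air after throw: [b4@7:R b2@8:L b1@9:R b3@10:L]
Beat 4 (L): throw ball5 h=7 -> lands@11:R; in-air after throw: [b4@7:R b2@8:L b1@9:R b3@10:L b5@11:R]
Beat 5 (R): throw ball6 h=9 -> lands@14:L; in-air after throw: [b4@7:R b2@8:L b1@9:R b3@10:L b5@11:R b6@14:L]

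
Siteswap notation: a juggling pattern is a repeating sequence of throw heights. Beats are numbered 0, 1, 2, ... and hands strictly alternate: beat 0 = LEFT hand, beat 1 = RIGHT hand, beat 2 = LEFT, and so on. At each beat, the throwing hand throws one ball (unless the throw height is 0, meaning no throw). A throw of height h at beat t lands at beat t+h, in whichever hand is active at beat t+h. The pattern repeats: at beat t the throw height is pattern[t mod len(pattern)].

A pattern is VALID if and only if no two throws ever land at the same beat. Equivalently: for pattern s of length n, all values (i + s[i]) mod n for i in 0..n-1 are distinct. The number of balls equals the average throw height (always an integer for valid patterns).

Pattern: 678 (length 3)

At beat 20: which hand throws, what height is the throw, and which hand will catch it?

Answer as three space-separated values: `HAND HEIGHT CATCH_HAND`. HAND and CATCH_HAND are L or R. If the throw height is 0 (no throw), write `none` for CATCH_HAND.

Answer: L 8 L

Derivation:
Beat 20: 20 mod 2 = 0, so hand = L
Throw height = pattern[20 mod 3] = pattern[2] = 8
Lands at beat 20+8=28, 28 mod 2 = 0, so catch hand = L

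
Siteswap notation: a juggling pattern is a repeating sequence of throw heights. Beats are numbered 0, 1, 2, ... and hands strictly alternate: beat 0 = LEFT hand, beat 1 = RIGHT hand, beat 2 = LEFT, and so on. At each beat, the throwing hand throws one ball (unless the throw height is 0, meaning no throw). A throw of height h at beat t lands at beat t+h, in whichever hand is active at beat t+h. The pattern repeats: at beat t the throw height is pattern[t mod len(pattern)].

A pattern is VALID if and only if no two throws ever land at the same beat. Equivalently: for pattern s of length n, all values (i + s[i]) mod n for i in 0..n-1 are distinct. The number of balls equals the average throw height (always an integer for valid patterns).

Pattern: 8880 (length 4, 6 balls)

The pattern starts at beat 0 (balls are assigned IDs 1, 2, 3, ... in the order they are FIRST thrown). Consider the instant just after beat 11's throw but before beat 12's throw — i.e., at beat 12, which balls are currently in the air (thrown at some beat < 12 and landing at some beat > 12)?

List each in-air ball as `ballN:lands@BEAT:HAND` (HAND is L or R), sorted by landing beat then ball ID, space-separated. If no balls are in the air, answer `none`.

Beat 0 (L): throw ball1 h=8 -> lands@8:L; in-air after throw: [b1@8:L]
Beat 1 (R): throw ball2 h=8 -> lands@9:R; in-air after throw: [b1@8:L b2@9:R]
Beat 2 (L): throw ball3 h=8 -> lands@10:L; in-air after throw: [b1@8:L b2@9:R b3@10:L]
Beat 4 (L): throw ball4 h=8 -> lands@12:L; in-air after throw: [b1@8:L b2@9:R b3@10:L b4@12:L]
Beat 5 (R): throw ball5 h=8 -> lands@13:R; in-air after throw: [b1@8:L b2@9:R b3@10:L b4@12:L b5@13:R]
Beat 6 (L): throw ball6 h=8 -> lands@14:L; in-air after throw: [b1@8:L b2@9:R b3@10:L b4@12:L b5@13:R b6@14:L]
Beat 8 (L): throw ball1 h=8 -> lands@16:L; in-air after throw: [b2@9:R b3@10:L b4@12:L b5@13:R b6@14:L b1@16:L]
Beat 9 (R): throw ball2 h=8 -> lands@17:R; in-air after throw: [b3@10:L b4@12:L b5@13:R b6@14:L b1@16:L b2@17:R]
Beat 10 (L): throw ball3 h=8 -> lands@18:L; in-air after throw: [b4@12:L b5@13:R b6@14:L b1@16:L b2@17:R b3@18:L]
Beat 12 (L): throw ball4 h=8 -> lands@20:L; in-air after throw: [b5@13:R b6@14:L b1@16:L b2@17:R b3@18:L b4@20:L]

Answer: ball5:lands@13:R ball6:lands@14:L ball1:lands@16:L ball2:lands@17:R ball3:lands@18:L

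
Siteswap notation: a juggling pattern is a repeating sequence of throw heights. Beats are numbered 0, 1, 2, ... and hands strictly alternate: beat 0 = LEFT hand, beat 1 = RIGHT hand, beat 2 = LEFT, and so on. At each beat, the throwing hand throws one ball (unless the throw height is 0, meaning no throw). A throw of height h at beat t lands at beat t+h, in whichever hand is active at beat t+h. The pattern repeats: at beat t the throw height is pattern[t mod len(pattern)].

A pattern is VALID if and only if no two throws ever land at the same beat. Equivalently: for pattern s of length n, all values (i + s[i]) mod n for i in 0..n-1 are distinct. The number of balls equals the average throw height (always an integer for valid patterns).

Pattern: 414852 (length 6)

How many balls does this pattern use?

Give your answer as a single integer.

Pattern = [4, 1, 4, 8, 5, 2], length n = 6
  position 0: throw height = 4, running sum = 4
  position 1: throw height = 1, running sum = 5
  position 2: throw height = 4, running sum = 9
  position 3: throw height = 8, running sum = 17
  position 4: throw height = 5, running sum = 22
  position 5: throw height = 2, running sum = 24
Total sum = 24; balls = sum / n = 24 / 6 = 4

Answer: 4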